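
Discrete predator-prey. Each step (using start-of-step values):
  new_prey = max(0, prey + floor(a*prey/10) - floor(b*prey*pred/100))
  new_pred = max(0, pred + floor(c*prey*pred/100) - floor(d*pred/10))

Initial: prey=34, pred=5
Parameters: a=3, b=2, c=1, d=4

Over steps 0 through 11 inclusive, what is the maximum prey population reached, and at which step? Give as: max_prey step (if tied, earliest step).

Step 1: prey: 34+10-3=41; pred: 5+1-2=4
Step 2: prey: 41+12-3=50; pred: 4+1-1=4
Step 3: prey: 50+15-4=61; pred: 4+2-1=5
Step 4: prey: 61+18-6=73; pred: 5+3-2=6
Step 5: prey: 73+21-8=86; pred: 6+4-2=8
Step 6: prey: 86+25-13=98; pred: 8+6-3=11
Step 7: prey: 98+29-21=106; pred: 11+10-4=17
Step 8: prey: 106+31-36=101; pred: 17+18-6=29
Step 9: prey: 101+30-58=73; pred: 29+29-11=47
Step 10: prey: 73+21-68=26; pred: 47+34-18=63
Step 11: prey: 26+7-32=1; pred: 63+16-25=54
Max prey = 106 at step 7

Answer: 106 7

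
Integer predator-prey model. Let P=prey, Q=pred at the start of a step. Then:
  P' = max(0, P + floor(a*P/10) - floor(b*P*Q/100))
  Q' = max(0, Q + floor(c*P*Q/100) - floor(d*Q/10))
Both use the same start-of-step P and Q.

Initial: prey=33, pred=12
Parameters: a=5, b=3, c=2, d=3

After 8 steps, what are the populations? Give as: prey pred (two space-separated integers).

Step 1: prey: 33+16-11=38; pred: 12+7-3=16
Step 2: prey: 38+19-18=39; pred: 16+12-4=24
Step 3: prey: 39+19-28=30; pred: 24+18-7=35
Step 4: prey: 30+15-31=14; pred: 35+21-10=46
Step 5: prey: 14+7-19=2; pred: 46+12-13=45
Step 6: prey: 2+1-2=1; pred: 45+1-13=33
Step 7: prey: 1+0-0=1; pred: 33+0-9=24
Step 8: prey: 1+0-0=1; pred: 24+0-7=17

Answer: 1 17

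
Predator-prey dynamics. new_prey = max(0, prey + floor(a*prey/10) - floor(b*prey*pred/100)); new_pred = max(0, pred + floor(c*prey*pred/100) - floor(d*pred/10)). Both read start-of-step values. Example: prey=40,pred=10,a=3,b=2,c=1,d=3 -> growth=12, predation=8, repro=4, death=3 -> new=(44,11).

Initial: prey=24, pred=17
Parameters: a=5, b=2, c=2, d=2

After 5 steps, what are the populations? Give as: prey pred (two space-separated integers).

Step 1: prey: 24+12-8=28; pred: 17+8-3=22
Step 2: prey: 28+14-12=30; pred: 22+12-4=30
Step 3: prey: 30+15-18=27; pred: 30+18-6=42
Step 4: prey: 27+13-22=18; pred: 42+22-8=56
Step 5: prey: 18+9-20=7; pred: 56+20-11=65

Answer: 7 65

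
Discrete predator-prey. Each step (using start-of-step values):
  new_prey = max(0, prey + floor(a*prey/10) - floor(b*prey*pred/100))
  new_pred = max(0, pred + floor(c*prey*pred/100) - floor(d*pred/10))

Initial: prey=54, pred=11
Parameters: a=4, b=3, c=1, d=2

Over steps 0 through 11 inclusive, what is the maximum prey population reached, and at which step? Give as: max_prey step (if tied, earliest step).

Step 1: prey: 54+21-17=58; pred: 11+5-2=14
Step 2: prey: 58+23-24=57; pred: 14+8-2=20
Step 3: prey: 57+22-34=45; pred: 20+11-4=27
Step 4: prey: 45+18-36=27; pred: 27+12-5=34
Step 5: prey: 27+10-27=10; pred: 34+9-6=37
Step 6: prey: 10+4-11=3; pred: 37+3-7=33
Step 7: prey: 3+1-2=2; pred: 33+0-6=27
Step 8: prey: 2+0-1=1; pred: 27+0-5=22
Step 9: prey: 1+0-0=1; pred: 22+0-4=18
Step 10: prey: 1+0-0=1; pred: 18+0-3=15
Step 11: prey: 1+0-0=1; pred: 15+0-3=12
Max prey = 58 at step 1

Answer: 58 1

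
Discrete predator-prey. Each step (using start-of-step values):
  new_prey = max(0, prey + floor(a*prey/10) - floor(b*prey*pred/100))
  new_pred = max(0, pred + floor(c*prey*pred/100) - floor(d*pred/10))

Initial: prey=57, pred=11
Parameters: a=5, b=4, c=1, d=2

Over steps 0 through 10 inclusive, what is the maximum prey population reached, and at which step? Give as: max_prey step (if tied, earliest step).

Answer: 60 1

Derivation:
Step 1: prey: 57+28-25=60; pred: 11+6-2=15
Step 2: prey: 60+30-36=54; pred: 15+9-3=21
Step 3: prey: 54+27-45=36; pred: 21+11-4=28
Step 4: prey: 36+18-40=14; pred: 28+10-5=33
Step 5: prey: 14+7-18=3; pred: 33+4-6=31
Step 6: prey: 3+1-3=1; pred: 31+0-6=25
Step 7: prey: 1+0-1=0; pred: 25+0-5=20
Step 8: prey: 0+0-0=0; pred: 20+0-4=16
Step 9: prey: 0+0-0=0; pred: 16+0-3=13
Step 10: prey: 0+0-0=0; pred: 13+0-2=11
Max prey = 60 at step 1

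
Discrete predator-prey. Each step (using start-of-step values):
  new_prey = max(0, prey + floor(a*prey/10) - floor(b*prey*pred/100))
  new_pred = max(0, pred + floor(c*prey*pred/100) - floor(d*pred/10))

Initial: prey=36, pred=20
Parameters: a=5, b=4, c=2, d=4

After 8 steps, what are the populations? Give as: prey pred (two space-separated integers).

Answer: 6 3

Derivation:
Step 1: prey: 36+18-28=26; pred: 20+14-8=26
Step 2: prey: 26+13-27=12; pred: 26+13-10=29
Step 3: prey: 12+6-13=5; pred: 29+6-11=24
Step 4: prey: 5+2-4=3; pred: 24+2-9=17
Step 5: prey: 3+1-2=2; pred: 17+1-6=12
Step 6: prey: 2+1-0=3; pred: 12+0-4=8
Step 7: prey: 3+1-0=4; pred: 8+0-3=5
Step 8: prey: 4+2-0=6; pred: 5+0-2=3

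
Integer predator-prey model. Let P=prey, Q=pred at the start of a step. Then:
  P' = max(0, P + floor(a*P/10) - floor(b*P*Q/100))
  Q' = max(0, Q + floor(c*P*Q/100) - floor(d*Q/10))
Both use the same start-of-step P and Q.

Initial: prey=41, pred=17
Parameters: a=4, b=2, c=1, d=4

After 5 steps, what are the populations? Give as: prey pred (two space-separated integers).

Step 1: prey: 41+16-13=44; pred: 17+6-6=17
Step 2: prey: 44+17-14=47; pred: 17+7-6=18
Step 3: prey: 47+18-16=49; pred: 18+8-7=19
Step 4: prey: 49+19-18=50; pred: 19+9-7=21
Step 5: prey: 50+20-21=49; pred: 21+10-8=23

Answer: 49 23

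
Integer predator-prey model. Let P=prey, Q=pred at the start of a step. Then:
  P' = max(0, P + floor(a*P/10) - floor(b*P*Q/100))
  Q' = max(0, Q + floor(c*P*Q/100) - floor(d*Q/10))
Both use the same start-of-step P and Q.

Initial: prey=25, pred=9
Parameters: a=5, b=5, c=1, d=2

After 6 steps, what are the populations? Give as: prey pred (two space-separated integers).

Answer: 26 10

Derivation:
Step 1: prey: 25+12-11=26; pred: 9+2-1=10
Step 2: prey: 26+13-13=26; pred: 10+2-2=10
Step 3: prey: 26+13-13=26; pred: 10+2-2=10
Step 4: prey: 26+13-13=26; pred: 10+2-2=10
Step 5: prey: 26+13-13=26; pred: 10+2-2=10
Step 6: prey: 26+13-13=26; pred: 10+2-2=10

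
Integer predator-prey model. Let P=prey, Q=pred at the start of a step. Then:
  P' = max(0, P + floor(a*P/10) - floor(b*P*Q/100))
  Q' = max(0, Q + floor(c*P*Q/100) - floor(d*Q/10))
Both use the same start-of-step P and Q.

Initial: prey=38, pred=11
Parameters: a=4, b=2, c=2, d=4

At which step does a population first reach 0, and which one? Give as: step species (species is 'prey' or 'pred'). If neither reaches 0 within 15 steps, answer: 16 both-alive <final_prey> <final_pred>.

Answer: 6 prey

Derivation:
Step 1: prey: 38+15-8=45; pred: 11+8-4=15
Step 2: prey: 45+18-13=50; pred: 15+13-6=22
Step 3: prey: 50+20-22=48; pred: 22+22-8=36
Step 4: prey: 48+19-34=33; pred: 36+34-14=56
Step 5: prey: 33+13-36=10; pred: 56+36-22=70
Step 6: prey: 10+4-14=0; pred: 70+14-28=56
First extinction: prey at step 6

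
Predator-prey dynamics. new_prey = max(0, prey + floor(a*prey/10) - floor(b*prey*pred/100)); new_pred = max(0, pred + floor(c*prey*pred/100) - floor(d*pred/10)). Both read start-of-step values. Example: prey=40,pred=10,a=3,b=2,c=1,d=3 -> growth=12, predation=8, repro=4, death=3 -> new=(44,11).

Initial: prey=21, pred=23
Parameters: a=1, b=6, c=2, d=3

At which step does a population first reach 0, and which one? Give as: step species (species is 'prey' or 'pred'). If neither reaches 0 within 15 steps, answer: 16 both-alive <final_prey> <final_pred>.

Step 1: prey: 21+2-28=0; pred: 23+9-6=26
First extinction: prey at step 1

Answer: 1 prey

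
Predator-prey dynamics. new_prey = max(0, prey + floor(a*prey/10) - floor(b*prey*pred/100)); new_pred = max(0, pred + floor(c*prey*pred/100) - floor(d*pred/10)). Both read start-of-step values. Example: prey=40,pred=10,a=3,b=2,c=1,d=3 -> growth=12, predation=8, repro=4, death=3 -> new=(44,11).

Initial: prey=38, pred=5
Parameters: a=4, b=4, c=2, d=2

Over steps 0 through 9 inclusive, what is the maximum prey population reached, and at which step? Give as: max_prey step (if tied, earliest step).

Step 1: prey: 38+15-7=46; pred: 5+3-1=7
Step 2: prey: 46+18-12=52; pred: 7+6-1=12
Step 3: prey: 52+20-24=48; pred: 12+12-2=22
Step 4: prey: 48+19-42=25; pred: 22+21-4=39
Step 5: prey: 25+10-39=0; pred: 39+19-7=51
Step 6: prey: 0+0-0=0; pred: 51+0-10=41
Step 7: prey: 0+0-0=0; pred: 41+0-8=33
Step 8: prey: 0+0-0=0; pred: 33+0-6=27
Step 9: prey: 0+0-0=0; pred: 27+0-5=22
Max prey = 52 at step 2

Answer: 52 2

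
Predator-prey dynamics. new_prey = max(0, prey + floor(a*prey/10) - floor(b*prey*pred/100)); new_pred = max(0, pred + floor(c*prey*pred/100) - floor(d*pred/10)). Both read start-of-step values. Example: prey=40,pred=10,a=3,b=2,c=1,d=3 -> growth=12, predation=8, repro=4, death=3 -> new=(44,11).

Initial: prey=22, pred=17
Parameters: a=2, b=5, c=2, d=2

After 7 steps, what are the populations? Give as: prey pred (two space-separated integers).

Answer: 0 8

Derivation:
Step 1: prey: 22+4-18=8; pred: 17+7-3=21
Step 2: prey: 8+1-8=1; pred: 21+3-4=20
Step 3: prey: 1+0-1=0; pred: 20+0-4=16
Step 4: prey: 0+0-0=0; pred: 16+0-3=13
Step 5: prey: 0+0-0=0; pred: 13+0-2=11
Step 6: prey: 0+0-0=0; pred: 11+0-2=9
Step 7: prey: 0+0-0=0; pred: 9+0-1=8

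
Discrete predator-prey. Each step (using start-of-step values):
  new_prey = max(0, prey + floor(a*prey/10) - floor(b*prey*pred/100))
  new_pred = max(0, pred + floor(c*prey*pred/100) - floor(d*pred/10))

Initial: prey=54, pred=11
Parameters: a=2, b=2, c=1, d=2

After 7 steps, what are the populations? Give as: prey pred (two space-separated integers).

Step 1: prey: 54+10-11=53; pred: 11+5-2=14
Step 2: prey: 53+10-14=49; pred: 14+7-2=19
Step 3: prey: 49+9-18=40; pred: 19+9-3=25
Step 4: prey: 40+8-20=28; pred: 25+10-5=30
Step 5: prey: 28+5-16=17; pred: 30+8-6=32
Step 6: prey: 17+3-10=10; pred: 32+5-6=31
Step 7: prey: 10+2-6=6; pred: 31+3-6=28

Answer: 6 28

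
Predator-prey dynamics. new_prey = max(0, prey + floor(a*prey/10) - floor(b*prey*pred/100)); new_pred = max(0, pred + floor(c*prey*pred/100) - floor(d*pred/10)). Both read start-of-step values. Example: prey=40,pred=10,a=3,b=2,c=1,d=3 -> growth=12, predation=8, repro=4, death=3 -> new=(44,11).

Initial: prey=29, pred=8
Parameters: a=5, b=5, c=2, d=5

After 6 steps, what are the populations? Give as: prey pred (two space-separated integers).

Answer: 20 19

Derivation:
Step 1: prey: 29+14-11=32; pred: 8+4-4=8
Step 2: prey: 32+16-12=36; pred: 8+5-4=9
Step 3: prey: 36+18-16=38; pred: 9+6-4=11
Step 4: prey: 38+19-20=37; pred: 11+8-5=14
Step 5: prey: 37+18-25=30; pred: 14+10-7=17
Step 6: prey: 30+15-25=20; pred: 17+10-8=19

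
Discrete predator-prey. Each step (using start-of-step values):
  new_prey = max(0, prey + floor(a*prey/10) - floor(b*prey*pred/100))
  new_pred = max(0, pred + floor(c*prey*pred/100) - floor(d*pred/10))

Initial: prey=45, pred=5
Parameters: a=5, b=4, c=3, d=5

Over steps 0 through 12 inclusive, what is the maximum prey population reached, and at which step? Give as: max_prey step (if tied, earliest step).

Step 1: prey: 45+22-9=58; pred: 5+6-2=9
Step 2: prey: 58+29-20=67; pred: 9+15-4=20
Step 3: prey: 67+33-53=47; pred: 20+40-10=50
Step 4: prey: 47+23-94=0; pred: 50+70-25=95
Step 5: prey: 0+0-0=0; pred: 95+0-47=48
Step 6: prey: 0+0-0=0; pred: 48+0-24=24
Step 7: prey: 0+0-0=0; pred: 24+0-12=12
Step 8: prey: 0+0-0=0; pred: 12+0-6=6
Step 9: prey: 0+0-0=0; pred: 6+0-3=3
Step 10: prey: 0+0-0=0; pred: 3+0-1=2
Step 11: prey: 0+0-0=0; pred: 2+0-1=1
Step 12: prey: 0+0-0=0; pred: 1+0-0=1
Max prey = 67 at step 2

Answer: 67 2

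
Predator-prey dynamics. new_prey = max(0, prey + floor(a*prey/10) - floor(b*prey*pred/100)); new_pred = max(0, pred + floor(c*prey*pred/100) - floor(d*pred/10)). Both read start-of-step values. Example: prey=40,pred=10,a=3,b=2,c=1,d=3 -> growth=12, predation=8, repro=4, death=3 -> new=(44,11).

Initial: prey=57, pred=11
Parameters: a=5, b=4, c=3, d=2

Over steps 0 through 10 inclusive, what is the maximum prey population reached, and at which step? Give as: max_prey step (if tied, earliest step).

Answer: 60 1

Derivation:
Step 1: prey: 57+28-25=60; pred: 11+18-2=27
Step 2: prey: 60+30-64=26; pred: 27+48-5=70
Step 3: prey: 26+13-72=0; pred: 70+54-14=110
Step 4: prey: 0+0-0=0; pred: 110+0-22=88
Step 5: prey: 0+0-0=0; pred: 88+0-17=71
Step 6: prey: 0+0-0=0; pred: 71+0-14=57
Step 7: prey: 0+0-0=0; pred: 57+0-11=46
Step 8: prey: 0+0-0=0; pred: 46+0-9=37
Step 9: prey: 0+0-0=0; pred: 37+0-7=30
Step 10: prey: 0+0-0=0; pred: 30+0-6=24
Max prey = 60 at step 1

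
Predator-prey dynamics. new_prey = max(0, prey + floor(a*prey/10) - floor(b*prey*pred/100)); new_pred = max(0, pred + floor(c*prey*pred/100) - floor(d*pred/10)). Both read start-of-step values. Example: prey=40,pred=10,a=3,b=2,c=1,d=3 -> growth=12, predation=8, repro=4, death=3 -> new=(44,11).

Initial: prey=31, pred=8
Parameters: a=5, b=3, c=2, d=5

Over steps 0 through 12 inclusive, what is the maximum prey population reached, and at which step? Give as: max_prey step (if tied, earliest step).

Answer: 64 4

Derivation:
Step 1: prey: 31+15-7=39; pred: 8+4-4=8
Step 2: prey: 39+19-9=49; pred: 8+6-4=10
Step 3: prey: 49+24-14=59; pred: 10+9-5=14
Step 4: prey: 59+29-24=64; pred: 14+16-7=23
Step 5: prey: 64+32-44=52; pred: 23+29-11=41
Step 6: prey: 52+26-63=15; pred: 41+42-20=63
Step 7: prey: 15+7-28=0; pred: 63+18-31=50
Step 8: prey: 0+0-0=0; pred: 50+0-25=25
Step 9: prey: 0+0-0=0; pred: 25+0-12=13
Step 10: prey: 0+0-0=0; pred: 13+0-6=7
Step 11: prey: 0+0-0=0; pred: 7+0-3=4
Step 12: prey: 0+0-0=0; pred: 4+0-2=2
Max prey = 64 at step 4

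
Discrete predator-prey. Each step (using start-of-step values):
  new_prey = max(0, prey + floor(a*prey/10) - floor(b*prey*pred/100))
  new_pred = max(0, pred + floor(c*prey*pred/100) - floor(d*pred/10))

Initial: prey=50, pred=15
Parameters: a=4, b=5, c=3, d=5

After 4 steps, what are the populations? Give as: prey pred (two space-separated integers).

Step 1: prey: 50+20-37=33; pred: 15+22-7=30
Step 2: prey: 33+13-49=0; pred: 30+29-15=44
Step 3: prey: 0+0-0=0; pred: 44+0-22=22
Step 4: prey: 0+0-0=0; pred: 22+0-11=11

Answer: 0 11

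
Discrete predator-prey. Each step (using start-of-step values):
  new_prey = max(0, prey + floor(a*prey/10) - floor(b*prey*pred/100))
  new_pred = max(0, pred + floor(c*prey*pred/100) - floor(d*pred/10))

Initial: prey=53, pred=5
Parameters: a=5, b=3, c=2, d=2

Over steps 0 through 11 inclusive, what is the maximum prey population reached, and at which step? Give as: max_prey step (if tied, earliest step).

Answer: 89 2

Derivation:
Step 1: prey: 53+26-7=72; pred: 5+5-1=9
Step 2: prey: 72+36-19=89; pred: 9+12-1=20
Step 3: prey: 89+44-53=80; pred: 20+35-4=51
Step 4: prey: 80+40-122=0; pred: 51+81-10=122
Step 5: prey: 0+0-0=0; pred: 122+0-24=98
Step 6: prey: 0+0-0=0; pred: 98+0-19=79
Step 7: prey: 0+0-0=0; pred: 79+0-15=64
Step 8: prey: 0+0-0=0; pred: 64+0-12=52
Step 9: prey: 0+0-0=0; pred: 52+0-10=42
Step 10: prey: 0+0-0=0; pred: 42+0-8=34
Step 11: prey: 0+0-0=0; pred: 34+0-6=28
Max prey = 89 at step 2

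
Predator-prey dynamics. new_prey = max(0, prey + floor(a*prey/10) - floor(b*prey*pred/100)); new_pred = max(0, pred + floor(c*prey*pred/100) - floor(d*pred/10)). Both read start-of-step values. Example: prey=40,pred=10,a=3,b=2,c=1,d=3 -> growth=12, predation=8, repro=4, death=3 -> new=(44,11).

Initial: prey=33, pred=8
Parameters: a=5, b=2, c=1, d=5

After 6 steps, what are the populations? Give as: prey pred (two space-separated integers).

Answer: 195 27

Derivation:
Step 1: prey: 33+16-5=44; pred: 8+2-4=6
Step 2: prey: 44+22-5=61; pred: 6+2-3=5
Step 3: prey: 61+30-6=85; pred: 5+3-2=6
Step 4: prey: 85+42-10=117; pred: 6+5-3=8
Step 5: prey: 117+58-18=157; pred: 8+9-4=13
Step 6: prey: 157+78-40=195; pred: 13+20-6=27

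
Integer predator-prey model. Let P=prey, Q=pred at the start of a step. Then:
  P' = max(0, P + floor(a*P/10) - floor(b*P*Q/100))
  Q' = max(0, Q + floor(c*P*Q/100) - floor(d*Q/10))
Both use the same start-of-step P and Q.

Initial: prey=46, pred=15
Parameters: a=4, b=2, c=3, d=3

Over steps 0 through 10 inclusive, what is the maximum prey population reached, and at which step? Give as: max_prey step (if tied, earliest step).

Step 1: prey: 46+18-13=51; pred: 15+20-4=31
Step 2: prey: 51+20-31=40; pred: 31+47-9=69
Step 3: prey: 40+16-55=1; pred: 69+82-20=131
Step 4: prey: 1+0-2=0; pred: 131+3-39=95
Step 5: prey: 0+0-0=0; pred: 95+0-28=67
Step 6: prey: 0+0-0=0; pred: 67+0-20=47
Step 7: prey: 0+0-0=0; pred: 47+0-14=33
Step 8: prey: 0+0-0=0; pred: 33+0-9=24
Step 9: prey: 0+0-0=0; pred: 24+0-7=17
Step 10: prey: 0+0-0=0; pred: 17+0-5=12
Max prey = 51 at step 1

Answer: 51 1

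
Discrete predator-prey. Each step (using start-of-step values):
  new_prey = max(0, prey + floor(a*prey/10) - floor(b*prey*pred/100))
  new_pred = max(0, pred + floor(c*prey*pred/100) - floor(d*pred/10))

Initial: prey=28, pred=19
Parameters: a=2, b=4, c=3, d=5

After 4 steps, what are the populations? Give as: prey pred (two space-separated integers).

Step 1: prey: 28+5-21=12; pred: 19+15-9=25
Step 2: prey: 12+2-12=2; pred: 25+9-12=22
Step 3: prey: 2+0-1=1; pred: 22+1-11=12
Step 4: prey: 1+0-0=1; pred: 12+0-6=6

Answer: 1 6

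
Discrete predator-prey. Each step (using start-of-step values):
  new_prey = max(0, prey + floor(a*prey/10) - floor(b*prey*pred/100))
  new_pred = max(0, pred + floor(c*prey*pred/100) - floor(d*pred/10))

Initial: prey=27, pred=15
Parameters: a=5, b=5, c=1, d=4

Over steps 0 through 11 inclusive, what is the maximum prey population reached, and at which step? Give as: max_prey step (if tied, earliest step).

Step 1: prey: 27+13-20=20; pred: 15+4-6=13
Step 2: prey: 20+10-13=17; pred: 13+2-5=10
Step 3: prey: 17+8-8=17; pred: 10+1-4=7
Step 4: prey: 17+8-5=20; pred: 7+1-2=6
Step 5: prey: 20+10-6=24; pred: 6+1-2=5
Step 6: prey: 24+12-6=30; pred: 5+1-2=4
Step 7: prey: 30+15-6=39; pred: 4+1-1=4
Step 8: prey: 39+19-7=51; pred: 4+1-1=4
Step 9: prey: 51+25-10=66; pred: 4+2-1=5
Step 10: prey: 66+33-16=83; pred: 5+3-2=6
Step 11: prey: 83+41-24=100; pred: 6+4-2=8
Max prey = 100 at step 11

Answer: 100 11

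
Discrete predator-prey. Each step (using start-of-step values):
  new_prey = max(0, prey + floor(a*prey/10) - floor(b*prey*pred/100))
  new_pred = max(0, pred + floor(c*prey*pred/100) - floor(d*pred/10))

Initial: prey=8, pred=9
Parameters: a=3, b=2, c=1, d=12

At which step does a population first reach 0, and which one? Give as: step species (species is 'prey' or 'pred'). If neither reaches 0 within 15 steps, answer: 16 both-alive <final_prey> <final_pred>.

Step 1: prey: 8+2-1=9; pred: 9+0-10=0
First extinction: pred at step 1

Answer: 1 pred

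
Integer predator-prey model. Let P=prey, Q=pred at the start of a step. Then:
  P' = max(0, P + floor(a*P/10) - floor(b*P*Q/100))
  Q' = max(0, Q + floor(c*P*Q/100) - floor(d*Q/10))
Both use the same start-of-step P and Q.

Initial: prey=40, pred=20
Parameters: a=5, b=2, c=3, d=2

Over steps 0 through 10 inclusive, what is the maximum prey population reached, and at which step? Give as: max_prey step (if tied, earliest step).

Answer: 44 1

Derivation:
Step 1: prey: 40+20-16=44; pred: 20+24-4=40
Step 2: prey: 44+22-35=31; pred: 40+52-8=84
Step 3: prey: 31+15-52=0; pred: 84+78-16=146
Step 4: prey: 0+0-0=0; pred: 146+0-29=117
Step 5: prey: 0+0-0=0; pred: 117+0-23=94
Step 6: prey: 0+0-0=0; pred: 94+0-18=76
Step 7: prey: 0+0-0=0; pred: 76+0-15=61
Step 8: prey: 0+0-0=0; pred: 61+0-12=49
Step 9: prey: 0+0-0=0; pred: 49+0-9=40
Step 10: prey: 0+0-0=0; pred: 40+0-8=32
Max prey = 44 at step 1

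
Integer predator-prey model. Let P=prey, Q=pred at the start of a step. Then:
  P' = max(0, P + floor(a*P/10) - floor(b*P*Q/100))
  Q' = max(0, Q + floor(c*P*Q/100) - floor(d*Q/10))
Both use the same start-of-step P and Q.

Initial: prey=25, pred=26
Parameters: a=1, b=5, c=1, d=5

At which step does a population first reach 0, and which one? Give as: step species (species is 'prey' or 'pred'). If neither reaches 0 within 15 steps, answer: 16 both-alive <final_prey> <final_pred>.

Answer: 1 prey

Derivation:
Step 1: prey: 25+2-32=0; pred: 26+6-13=19
First extinction: prey at step 1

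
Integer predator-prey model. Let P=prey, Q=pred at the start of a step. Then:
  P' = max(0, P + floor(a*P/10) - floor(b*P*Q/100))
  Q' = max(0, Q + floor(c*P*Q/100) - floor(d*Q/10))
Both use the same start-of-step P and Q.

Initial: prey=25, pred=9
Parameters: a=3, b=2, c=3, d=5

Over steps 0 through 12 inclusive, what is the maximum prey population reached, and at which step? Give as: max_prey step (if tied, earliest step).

Step 1: prey: 25+7-4=28; pred: 9+6-4=11
Step 2: prey: 28+8-6=30; pred: 11+9-5=15
Step 3: prey: 30+9-9=30; pred: 15+13-7=21
Step 4: prey: 30+9-12=27; pred: 21+18-10=29
Step 5: prey: 27+8-15=20; pred: 29+23-14=38
Step 6: prey: 20+6-15=11; pred: 38+22-19=41
Step 7: prey: 11+3-9=5; pred: 41+13-20=34
Step 8: prey: 5+1-3=3; pred: 34+5-17=22
Step 9: prey: 3+0-1=2; pred: 22+1-11=12
Step 10: prey: 2+0-0=2; pred: 12+0-6=6
Step 11: prey: 2+0-0=2; pred: 6+0-3=3
Step 12: prey: 2+0-0=2; pred: 3+0-1=2
Max prey = 30 at step 2

Answer: 30 2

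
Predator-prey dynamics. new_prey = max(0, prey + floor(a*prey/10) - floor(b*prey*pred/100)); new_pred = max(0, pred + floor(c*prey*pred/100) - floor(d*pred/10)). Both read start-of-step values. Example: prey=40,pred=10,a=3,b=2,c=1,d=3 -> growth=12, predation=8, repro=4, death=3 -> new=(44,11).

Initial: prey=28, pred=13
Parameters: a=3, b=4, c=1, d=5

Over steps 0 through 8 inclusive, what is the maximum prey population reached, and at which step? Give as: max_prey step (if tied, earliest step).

Answer: 49 8

Derivation:
Step 1: prey: 28+8-14=22; pred: 13+3-6=10
Step 2: prey: 22+6-8=20; pred: 10+2-5=7
Step 3: prey: 20+6-5=21; pred: 7+1-3=5
Step 4: prey: 21+6-4=23; pred: 5+1-2=4
Step 5: prey: 23+6-3=26; pred: 4+0-2=2
Step 6: prey: 26+7-2=31; pred: 2+0-1=1
Step 7: prey: 31+9-1=39; pred: 1+0-0=1
Step 8: prey: 39+11-1=49; pred: 1+0-0=1
Max prey = 49 at step 8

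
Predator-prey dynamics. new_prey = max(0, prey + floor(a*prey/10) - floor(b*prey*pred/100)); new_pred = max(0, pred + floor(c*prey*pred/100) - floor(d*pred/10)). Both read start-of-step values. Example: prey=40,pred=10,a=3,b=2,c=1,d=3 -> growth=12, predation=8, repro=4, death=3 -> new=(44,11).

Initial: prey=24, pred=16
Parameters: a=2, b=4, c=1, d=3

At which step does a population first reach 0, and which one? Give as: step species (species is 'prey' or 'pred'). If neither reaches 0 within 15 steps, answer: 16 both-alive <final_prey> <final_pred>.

Answer: 16 both-alive 9 3

Derivation:
Step 1: prey: 24+4-15=13; pred: 16+3-4=15
Step 2: prey: 13+2-7=8; pred: 15+1-4=12
Step 3: prey: 8+1-3=6; pred: 12+0-3=9
Step 4: prey: 6+1-2=5; pred: 9+0-2=7
Step 5: prey: 5+1-1=5; pred: 7+0-2=5
Step 6: prey: 5+1-1=5; pred: 5+0-1=4
Step 7: prey: 5+1-0=6; pred: 4+0-1=3
Step 8: prey: 6+1-0=7; pred: 3+0-0=3
Step 9: prey: 7+1-0=8; pred: 3+0-0=3
Step 10: prey: 8+1-0=9; pred: 3+0-0=3
Step 11: prey: 9+1-1=9; pred: 3+0-0=3
Steps 12-15: state stable at prey=9, pred=3 (no change)
No extinction within 15 steps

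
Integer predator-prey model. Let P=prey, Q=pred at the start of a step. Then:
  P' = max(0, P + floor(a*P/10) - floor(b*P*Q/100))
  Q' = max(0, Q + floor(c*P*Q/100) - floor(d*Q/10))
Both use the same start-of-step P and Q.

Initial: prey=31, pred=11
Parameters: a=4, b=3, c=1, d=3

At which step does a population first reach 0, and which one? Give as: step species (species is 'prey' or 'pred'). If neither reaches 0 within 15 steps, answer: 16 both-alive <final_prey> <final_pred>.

Answer: 16 both-alive 16 10

Derivation:
Step 1: prey: 31+12-10=33; pred: 11+3-3=11
Step 2: prey: 33+13-10=36; pred: 11+3-3=11
Step 3: prey: 36+14-11=39; pred: 11+3-3=11
Step 4: prey: 39+15-12=42; pred: 11+4-3=12
Step 5: prey: 42+16-15=43; pred: 12+5-3=14
Step 6: prey: 43+17-18=42; pred: 14+6-4=16
Step 7: prey: 42+16-20=38; pred: 16+6-4=18
Step 8: prey: 38+15-20=33; pred: 18+6-5=19
Step 9: prey: 33+13-18=28; pred: 19+6-5=20
Step 10: prey: 28+11-16=23; pred: 20+5-6=19
Step 11: prey: 23+9-13=19; pred: 19+4-5=18
Step 12: prey: 19+7-10=16; pred: 18+3-5=16
Step 13: prey: 16+6-7=15; pred: 16+2-4=14
Step 14: prey: 15+6-6=15; pred: 14+2-4=12
Step 15: prey: 15+6-5=16; pred: 12+1-3=10
No extinction within 15 steps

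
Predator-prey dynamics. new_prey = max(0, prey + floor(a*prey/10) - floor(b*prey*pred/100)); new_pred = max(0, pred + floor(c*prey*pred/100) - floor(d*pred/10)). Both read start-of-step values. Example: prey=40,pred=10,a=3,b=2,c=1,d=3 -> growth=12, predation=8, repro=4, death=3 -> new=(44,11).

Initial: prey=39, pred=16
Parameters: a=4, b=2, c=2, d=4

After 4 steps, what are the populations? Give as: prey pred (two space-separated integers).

Step 1: prey: 39+15-12=42; pred: 16+12-6=22
Step 2: prey: 42+16-18=40; pred: 22+18-8=32
Step 3: prey: 40+16-25=31; pred: 32+25-12=45
Step 4: prey: 31+12-27=16; pred: 45+27-18=54

Answer: 16 54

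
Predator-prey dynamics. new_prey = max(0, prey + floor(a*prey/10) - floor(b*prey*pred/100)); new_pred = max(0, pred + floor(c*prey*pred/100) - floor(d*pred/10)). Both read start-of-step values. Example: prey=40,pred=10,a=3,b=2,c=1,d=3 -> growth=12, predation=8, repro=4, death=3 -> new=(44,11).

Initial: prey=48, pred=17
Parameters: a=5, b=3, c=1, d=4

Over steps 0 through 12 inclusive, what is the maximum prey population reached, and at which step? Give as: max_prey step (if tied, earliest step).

Step 1: prey: 48+24-24=48; pred: 17+8-6=19
Step 2: prey: 48+24-27=45; pred: 19+9-7=21
Step 3: prey: 45+22-28=39; pred: 21+9-8=22
Step 4: prey: 39+19-25=33; pred: 22+8-8=22
Step 5: prey: 33+16-21=28; pred: 22+7-8=21
Step 6: prey: 28+14-17=25; pred: 21+5-8=18
Step 7: prey: 25+12-13=24; pred: 18+4-7=15
Step 8: prey: 24+12-10=26; pred: 15+3-6=12
Step 9: prey: 26+13-9=30; pred: 12+3-4=11
Step 10: prey: 30+15-9=36; pred: 11+3-4=10
Step 11: prey: 36+18-10=44; pred: 10+3-4=9
Step 12: prey: 44+22-11=55; pred: 9+3-3=9
Max prey = 55 at step 12

Answer: 55 12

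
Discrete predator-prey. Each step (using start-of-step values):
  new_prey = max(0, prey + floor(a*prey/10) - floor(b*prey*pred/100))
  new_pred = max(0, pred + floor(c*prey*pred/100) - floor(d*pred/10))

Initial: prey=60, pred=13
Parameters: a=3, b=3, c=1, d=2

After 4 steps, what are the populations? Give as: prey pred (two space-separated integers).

Answer: 10 31

Derivation:
Step 1: prey: 60+18-23=55; pred: 13+7-2=18
Step 2: prey: 55+16-29=42; pred: 18+9-3=24
Step 3: prey: 42+12-30=24; pred: 24+10-4=30
Step 4: prey: 24+7-21=10; pred: 30+7-6=31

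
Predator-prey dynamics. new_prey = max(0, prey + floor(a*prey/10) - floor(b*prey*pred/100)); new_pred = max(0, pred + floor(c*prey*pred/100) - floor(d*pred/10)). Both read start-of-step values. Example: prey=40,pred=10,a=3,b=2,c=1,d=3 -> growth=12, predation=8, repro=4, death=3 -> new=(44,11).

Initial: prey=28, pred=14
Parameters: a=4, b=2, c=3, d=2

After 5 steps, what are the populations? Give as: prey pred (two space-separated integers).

Step 1: prey: 28+11-7=32; pred: 14+11-2=23
Step 2: prey: 32+12-14=30; pred: 23+22-4=41
Step 3: prey: 30+12-24=18; pred: 41+36-8=69
Step 4: prey: 18+7-24=1; pred: 69+37-13=93
Step 5: prey: 1+0-1=0; pred: 93+2-18=77

Answer: 0 77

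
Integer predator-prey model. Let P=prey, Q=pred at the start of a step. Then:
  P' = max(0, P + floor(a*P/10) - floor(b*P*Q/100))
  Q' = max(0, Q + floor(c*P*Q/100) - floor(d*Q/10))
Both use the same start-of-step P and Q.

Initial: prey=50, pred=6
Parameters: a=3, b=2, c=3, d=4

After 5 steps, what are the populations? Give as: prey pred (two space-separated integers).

Answer: 0 84

Derivation:
Step 1: prey: 50+15-6=59; pred: 6+9-2=13
Step 2: prey: 59+17-15=61; pred: 13+23-5=31
Step 3: prey: 61+18-37=42; pred: 31+56-12=75
Step 4: prey: 42+12-63=0; pred: 75+94-30=139
Step 5: prey: 0+0-0=0; pred: 139+0-55=84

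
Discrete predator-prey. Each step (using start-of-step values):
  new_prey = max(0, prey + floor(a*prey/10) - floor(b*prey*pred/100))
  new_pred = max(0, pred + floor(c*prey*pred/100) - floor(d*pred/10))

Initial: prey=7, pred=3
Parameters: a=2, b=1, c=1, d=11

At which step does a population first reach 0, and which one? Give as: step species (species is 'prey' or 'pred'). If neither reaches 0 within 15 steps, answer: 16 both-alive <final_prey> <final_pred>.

Answer: 1 pred

Derivation:
Step 1: prey: 7+1-0=8; pred: 3+0-3=0
First extinction: pred at step 1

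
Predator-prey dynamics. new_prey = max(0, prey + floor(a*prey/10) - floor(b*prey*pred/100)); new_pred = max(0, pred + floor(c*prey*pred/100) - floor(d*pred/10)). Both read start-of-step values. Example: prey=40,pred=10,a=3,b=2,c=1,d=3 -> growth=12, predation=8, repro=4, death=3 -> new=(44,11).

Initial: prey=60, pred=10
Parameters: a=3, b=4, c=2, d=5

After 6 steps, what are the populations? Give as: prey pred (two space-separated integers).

Answer: 0 6

Derivation:
Step 1: prey: 60+18-24=54; pred: 10+12-5=17
Step 2: prey: 54+16-36=34; pred: 17+18-8=27
Step 3: prey: 34+10-36=8; pred: 27+18-13=32
Step 4: prey: 8+2-10=0; pred: 32+5-16=21
Step 5: prey: 0+0-0=0; pred: 21+0-10=11
Step 6: prey: 0+0-0=0; pred: 11+0-5=6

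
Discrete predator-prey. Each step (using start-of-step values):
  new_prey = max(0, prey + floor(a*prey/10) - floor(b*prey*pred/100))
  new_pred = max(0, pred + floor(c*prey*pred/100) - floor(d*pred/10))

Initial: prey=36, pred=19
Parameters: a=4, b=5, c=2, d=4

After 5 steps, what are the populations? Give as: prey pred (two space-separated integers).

Step 1: prey: 36+14-34=16; pred: 19+13-7=25
Step 2: prey: 16+6-20=2; pred: 25+8-10=23
Step 3: prey: 2+0-2=0; pred: 23+0-9=14
Step 4: prey: 0+0-0=0; pred: 14+0-5=9
Step 5: prey: 0+0-0=0; pred: 9+0-3=6

Answer: 0 6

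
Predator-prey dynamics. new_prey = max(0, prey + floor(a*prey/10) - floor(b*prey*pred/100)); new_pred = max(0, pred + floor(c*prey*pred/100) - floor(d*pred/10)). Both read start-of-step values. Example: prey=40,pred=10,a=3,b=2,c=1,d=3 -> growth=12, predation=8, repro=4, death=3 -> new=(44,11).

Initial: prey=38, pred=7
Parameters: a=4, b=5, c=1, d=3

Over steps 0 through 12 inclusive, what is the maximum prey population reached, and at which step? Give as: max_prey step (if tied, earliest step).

Step 1: prey: 38+15-13=40; pred: 7+2-2=7
Step 2: prey: 40+16-14=42; pred: 7+2-2=7
Step 3: prey: 42+16-14=44; pred: 7+2-2=7
Step 4: prey: 44+17-15=46; pred: 7+3-2=8
Step 5: prey: 46+18-18=46; pred: 8+3-2=9
Step 6: prey: 46+18-20=44; pred: 9+4-2=11
Step 7: prey: 44+17-24=37; pred: 11+4-3=12
Step 8: prey: 37+14-22=29; pred: 12+4-3=13
Step 9: prey: 29+11-18=22; pred: 13+3-3=13
Step 10: prey: 22+8-14=16; pred: 13+2-3=12
Step 11: prey: 16+6-9=13; pred: 12+1-3=10
Step 12: prey: 13+5-6=12; pred: 10+1-3=8
Max prey = 46 at step 4

Answer: 46 4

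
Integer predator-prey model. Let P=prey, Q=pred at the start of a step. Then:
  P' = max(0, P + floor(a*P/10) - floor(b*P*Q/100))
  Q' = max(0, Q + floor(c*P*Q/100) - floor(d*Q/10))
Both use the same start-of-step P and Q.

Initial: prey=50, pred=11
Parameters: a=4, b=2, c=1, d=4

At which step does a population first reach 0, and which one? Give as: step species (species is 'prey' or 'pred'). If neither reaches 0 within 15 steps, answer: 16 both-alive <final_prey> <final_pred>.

Step 1: prey: 50+20-11=59; pred: 11+5-4=12
Step 2: prey: 59+23-14=68; pred: 12+7-4=15
Step 3: prey: 68+27-20=75; pred: 15+10-6=19
Step 4: prey: 75+30-28=77; pred: 19+14-7=26
Step 5: prey: 77+30-40=67; pred: 26+20-10=36
Step 6: prey: 67+26-48=45; pred: 36+24-14=46
Step 7: prey: 45+18-41=22; pred: 46+20-18=48
Step 8: prey: 22+8-21=9; pred: 48+10-19=39
Step 9: prey: 9+3-7=5; pred: 39+3-15=27
Step 10: prey: 5+2-2=5; pred: 27+1-10=18
Step 11: prey: 5+2-1=6; pred: 18+0-7=11
Step 12: prey: 6+2-1=7; pred: 11+0-4=7
Step 13: prey: 7+2-0=9; pred: 7+0-2=5
Step 14: prey: 9+3-0=12; pred: 5+0-2=3
Step 15: prey: 12+4-0=16; pred: 3+0-1=2
No extinction within 15 steps

Answer: 16 both-alive 16 2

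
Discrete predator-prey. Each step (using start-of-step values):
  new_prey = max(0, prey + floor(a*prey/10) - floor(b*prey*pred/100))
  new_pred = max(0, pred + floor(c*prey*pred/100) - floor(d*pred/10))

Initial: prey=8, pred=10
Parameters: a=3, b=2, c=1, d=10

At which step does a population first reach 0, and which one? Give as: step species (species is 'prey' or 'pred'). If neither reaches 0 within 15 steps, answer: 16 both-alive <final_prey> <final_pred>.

Answer: 1 pred

Derivation:
Step 1: prey: 8+2-1=9; pred: 10+0-10=0
First extinction: pred at step 1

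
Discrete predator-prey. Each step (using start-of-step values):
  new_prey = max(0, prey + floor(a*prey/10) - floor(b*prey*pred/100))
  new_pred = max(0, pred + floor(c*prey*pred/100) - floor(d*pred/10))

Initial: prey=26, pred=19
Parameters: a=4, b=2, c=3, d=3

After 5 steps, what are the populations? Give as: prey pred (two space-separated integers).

Step 1: prey: 26+10-9=27; pred: 19+14-5=28
Step 2: prey: 27+10-15=22; pred: 28+22-8=42
Step 3: prey: 22+8-18=12; pred: 42+27-12=57
Step 4: prey: 12+4-13=3; pred: 57+20-17=60
Step 5: prey: 3+1-3=1; pred: 60+5-18=47

Answer: 1 47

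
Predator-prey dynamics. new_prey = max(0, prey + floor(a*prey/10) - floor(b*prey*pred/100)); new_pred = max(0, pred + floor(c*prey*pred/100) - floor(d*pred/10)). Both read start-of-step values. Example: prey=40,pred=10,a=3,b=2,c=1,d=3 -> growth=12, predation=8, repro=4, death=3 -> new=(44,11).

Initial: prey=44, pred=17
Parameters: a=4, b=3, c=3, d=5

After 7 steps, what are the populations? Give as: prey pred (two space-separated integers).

Answer: 0 4

Derivation:
Step 1: prey: 44+17-22=39; pred: 17+22-8=31
Step 2: prey: 39+15-36=18; pred: 31+36-15=52
Step 3: prey: 18+7-28=0; pred: 52+28-26=54
Step 4: prey: 0+0-0=0; pred: 54+0-27=27
Step 5: prey: 0+0-0=0; pred: 27+0-13=14
Step 6: prey: 0+0-0=0; pred: 14+0-7=7
Step 7: prey: 0+0-0=0; pred: 7+0-3=4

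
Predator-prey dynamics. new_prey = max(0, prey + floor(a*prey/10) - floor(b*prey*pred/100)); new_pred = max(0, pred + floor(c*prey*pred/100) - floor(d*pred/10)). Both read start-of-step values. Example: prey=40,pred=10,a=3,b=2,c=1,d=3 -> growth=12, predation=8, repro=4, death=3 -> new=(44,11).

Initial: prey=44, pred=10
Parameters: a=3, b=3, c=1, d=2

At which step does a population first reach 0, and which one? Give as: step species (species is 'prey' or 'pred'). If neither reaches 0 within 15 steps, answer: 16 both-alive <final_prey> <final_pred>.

Answer: 16 both-alive 6 5

Derivation:
Step 1: prey: 44+13-13=44; pred: 10+4-2=12
Step 2: prey: 44+13-15=42; pred: 12+5-2=15
Step 3: prey: 42+12-18=36; pred: 15+6-3=18
Step 4: prey: 36+10-19=27; pred: 18+6-3=21
Step 5: prey: 27+8-17=18; pred: 21+5-4=22
Step 6: prey: 18+5-11=12; pred: 22+3-4=21
Step 7: prey: 12+3-7=8; pred: 21+2-4=19
Step 8: prey: 8+2-4=6; pred: 19+1-3=17
Step 9: prey: 6+1-3=4; pred: 17+1-3=15
Step 10: prey: 4+1-1=4; pred: 15+0-3=12
Step 11: prey: 4+1-1=4; pred: 12+0-2=10
Step 12: prey: 4+1-1=4; pred: 10+0-2=8
Step 13: prey: 4+1-0=5; pred: 8+0-1=7
Step 14: prey: 5+1-1=5; pred: 7+0-1=6
Step 15: prey: 5+1-0=6; pred: 6+0-1=5
No extinction within 15 steps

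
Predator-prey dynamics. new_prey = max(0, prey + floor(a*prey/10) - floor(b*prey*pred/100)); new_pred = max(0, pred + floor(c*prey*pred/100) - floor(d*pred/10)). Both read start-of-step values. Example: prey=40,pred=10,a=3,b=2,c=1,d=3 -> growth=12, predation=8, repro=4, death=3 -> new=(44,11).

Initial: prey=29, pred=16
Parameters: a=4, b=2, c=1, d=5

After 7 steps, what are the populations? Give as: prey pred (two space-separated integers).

Step 1: prey: 29+11-9=31; pred: 16+4-8=12
Step 2: prey: 31+12-7=36; pred: 12+3-6=9
Step 3: prey: 36+14-6=44; pred: 9+3-4=8
Step 4: prey: 44+17-7=54; pred: 8+3-4=7
Step 5: prey: 54+21-7=68; pred: 7+3-3=7
Step 6: prey: 68+27-9=86; pred: 7+4-3=8
Step 7: prey: 86+34-13=107; pred: 8+6-4=10

Answer: 107 10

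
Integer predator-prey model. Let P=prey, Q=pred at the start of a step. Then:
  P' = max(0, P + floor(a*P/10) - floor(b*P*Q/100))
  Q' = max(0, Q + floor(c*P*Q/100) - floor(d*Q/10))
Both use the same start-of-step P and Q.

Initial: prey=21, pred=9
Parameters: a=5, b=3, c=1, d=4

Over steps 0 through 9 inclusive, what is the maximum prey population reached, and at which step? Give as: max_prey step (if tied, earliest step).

Answer: 123 8

Derivation:
Step 1: prey: 21+10-5=26; pred: 9+1-3=7
Step 2: prey: 26+13-5=34; pred: 7+1-2=6
Step 3: prey: 34+17-6=45; pred: 6+2-2=6
Step 4: prey: 45+22-8=59; pred: 6+2-2=6
Step 5: prey: 59+29-10=78; pred: 6+3-2=7
Step 6: prey: 78+39-16=101; pred: 7+5-2=10
Step 7: prey: 101+50-30=121; pred: 10+10-4=16
Step 8: prey: 121+60-58=123; pred: 16+19-6=29
Step 9: prey: 123+61-107=77; pred: 29+35-11=53
Max prey = 123 at step 8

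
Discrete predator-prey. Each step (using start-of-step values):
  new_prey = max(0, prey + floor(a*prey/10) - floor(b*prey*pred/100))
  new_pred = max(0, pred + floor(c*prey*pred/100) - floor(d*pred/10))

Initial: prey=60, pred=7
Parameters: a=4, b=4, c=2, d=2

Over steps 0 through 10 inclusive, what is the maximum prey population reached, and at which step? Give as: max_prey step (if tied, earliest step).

Step 1: prey: 60+24-16=68; pred: 7+8-1=14
Step 2: prey: 68+27-38=57; pred: 14+19-2=31
Step 3: prey: 57+22-70=9; pred: 31+35-6=60
Step 4: prey: 9+3-21=0; pred: 60+10-12=58
Step 5: prey: 0+0-0=0; pred: 58+0-11=47
Step 6: prey: 0+0-0=0; pred: 47+0-9=38
Step 7: prey: 0+0-0=0; pred: 38+0-7=31
Step 8: prey: 0+0-0=0; pred: 31+0-6=25
Step 9: prey: 0+0-0=0; pred: 25+0-5=20
Step 10: prey: 0+0-0=0; pred: 20+0-4=16
Max prey = 68 at step 1

Answer: 68 1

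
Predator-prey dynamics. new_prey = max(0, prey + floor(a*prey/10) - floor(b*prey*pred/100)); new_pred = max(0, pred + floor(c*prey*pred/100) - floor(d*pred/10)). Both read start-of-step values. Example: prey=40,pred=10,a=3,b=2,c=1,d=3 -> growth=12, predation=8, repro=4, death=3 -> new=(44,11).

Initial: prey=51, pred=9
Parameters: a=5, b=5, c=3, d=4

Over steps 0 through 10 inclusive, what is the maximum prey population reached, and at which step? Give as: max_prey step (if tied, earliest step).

Step 1: prey: 51+25-22=54; pred: 9+13-3=19
Step 2: prey: 54+27-51=30; pred: 19+30-7=42
Step 3: prey: 30+15-63=0; pred: 42+37-16=63
Step 4: prey: 0+0-0=0; pred: 63+0-25=38
Step 5: prey: 0+0-0=0; pred: 38+0-15=23
Step 6: prey: 0+0-0=0; pred: 23+0-9=14
Step 7: prey: 0+0-0=0; pred: 14+0-5=9
Step 8: prey: 0+0-0=0; pred: 9+0-3=6
Step 9: prey: 0+0-0=0; pred: 6+0-2=4
Step 10: prey: 0+0-0=0; pred: 4+0-1=3
Max prey = 54 at step 1

Answer: 54 1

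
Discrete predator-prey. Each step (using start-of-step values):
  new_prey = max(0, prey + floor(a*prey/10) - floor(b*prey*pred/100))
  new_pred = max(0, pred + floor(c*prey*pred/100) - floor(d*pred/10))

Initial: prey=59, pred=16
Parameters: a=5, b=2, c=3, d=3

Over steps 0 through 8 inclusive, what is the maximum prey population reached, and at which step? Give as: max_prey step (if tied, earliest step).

Answer: 70 1

Derivation:
Step 1: prey: 59+29-18=70; pred: 16+28-4=40
Step 2: prey: 70+35-56=49; pred: 40+84-12=112
Step 3: prey: 49+24-109=0; pred: 112+164-33=243
Step 4: prey: 0+0-0=0; pred: 243+0-72=171
Step 5: prey: 0+0-0=0; pred: 171+0-51=120
Step 6: prey: 0+0-0=0; pred: 120+0-36=84
Step 7: prey: 0+0-0=0; pred: 84+0-25=59
Step 8: prey: 0+0-0=0; pred: 59+0-17=42
Max prey = 70 at step 1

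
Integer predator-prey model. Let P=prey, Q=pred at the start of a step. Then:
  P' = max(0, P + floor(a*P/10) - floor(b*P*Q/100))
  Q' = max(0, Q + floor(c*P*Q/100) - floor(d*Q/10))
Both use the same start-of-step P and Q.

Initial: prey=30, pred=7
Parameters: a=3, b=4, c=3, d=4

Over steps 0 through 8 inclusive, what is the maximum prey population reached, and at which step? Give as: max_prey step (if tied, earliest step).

Answer: 31 1

Derivation:
Step 1: prey: 30+9-8=31; pred: 7+6-2=11
Step 2: prey: 31+9-13=27; pred: 11+10-4=17
Step 3: prey: 27+8-18=17; pred: 17+13-6=24
Step 4: prey: 17+5-16=6; pred: 24+12-9=27
Step 5: prey: 6+1-6=1; pred: 27+4-10=21
Step 6: prey: 1+0-0=1; pred: 21+0-8=13
Step 7: prey: 1+0-0=1; pred: 13+0-5=8
Step 8: prey: 1+0-0=1; pred: 8+0-3=5
Max prey = 31 at step 1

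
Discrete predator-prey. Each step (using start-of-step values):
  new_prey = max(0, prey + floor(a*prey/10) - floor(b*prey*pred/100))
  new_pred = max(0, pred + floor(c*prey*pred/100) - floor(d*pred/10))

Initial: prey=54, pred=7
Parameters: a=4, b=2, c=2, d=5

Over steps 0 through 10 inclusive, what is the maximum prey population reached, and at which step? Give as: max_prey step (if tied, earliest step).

Step 1: prey: 54+21-7=68; pred: 7+7-3=11
Step 2: prey: 68+27-14=81; pred: 11+14-5=20
Step 3: prey: 81+32-32=81; pred: 20+32-10=42
Step 4: prey: 81+32-68=45; pred: 42+68-21=89
Step 5: prey: 45+18-80=0; pred: 89+80-44=125
Step 6: prey: 0+0-0=0; pred: 125+0-62=63
Step 7: prey: 0+0-0=0; pred: 63+0-31=32
Step 8: prey: 0+0-0=0; pred: 32+0-16=16
Step 9: prey: 0+0-0=0; pred: 16+0-8=8
Step 10: prey: 0+0-0=0; pred: 8+0-4=4
Max prey = 81 at step 2

Answer: 81 2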